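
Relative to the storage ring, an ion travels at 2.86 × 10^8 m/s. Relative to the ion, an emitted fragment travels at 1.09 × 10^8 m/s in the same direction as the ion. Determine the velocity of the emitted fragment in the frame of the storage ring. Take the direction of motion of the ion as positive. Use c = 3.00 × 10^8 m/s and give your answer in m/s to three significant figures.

In units of c (dividing by 3.00 × 10^8 m/s): v = 0.953, u' = 0.363.
u = (u' + v)/(1 + u'v/c²):
u = (0.363 + 0.953) / (1 + 0.363·0.953) = 1.3167/1.3464 = 0.9779
Converting back: u = 0.9779 × 3.00 × 10^8 m/s.

2.93 × 10^8 m/s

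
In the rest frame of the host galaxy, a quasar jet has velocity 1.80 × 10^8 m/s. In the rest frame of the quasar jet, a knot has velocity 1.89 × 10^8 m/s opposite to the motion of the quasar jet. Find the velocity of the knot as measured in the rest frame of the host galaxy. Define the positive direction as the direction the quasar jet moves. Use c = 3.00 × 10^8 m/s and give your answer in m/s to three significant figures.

In units of c (dividing by 3.00 × 10^8 m/s): v = 0.600, u' = -0.630.
u = (u' + v)/(1 + u'v/c²):
u = (-0.630 + 0.600) / (1 + (-0.630)·0.600) = -0.0300/0.6220 = -0.0482
(Galilean addition would give -0.030c.)
Converting back: u = -0.0482 × 3.00 × 10^8 m/s.

-1.45 × 10^7 m/s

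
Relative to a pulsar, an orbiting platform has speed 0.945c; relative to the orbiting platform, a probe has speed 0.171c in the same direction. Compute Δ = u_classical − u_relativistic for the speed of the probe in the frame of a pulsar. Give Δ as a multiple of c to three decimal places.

Δ = 0.155c

Galilean: u_cl = 0.171 + 0.945 = 1.1160.
Relativistic: u_rel = (0.171 + 0.945) / (1 + 0.171·0.945) = 1.1160/1.1616 = 0.9607.
Δ = 1.1160 − 0.9607 = 0.1553.
(The classical prediction exceeds c; the relativistic result does not.)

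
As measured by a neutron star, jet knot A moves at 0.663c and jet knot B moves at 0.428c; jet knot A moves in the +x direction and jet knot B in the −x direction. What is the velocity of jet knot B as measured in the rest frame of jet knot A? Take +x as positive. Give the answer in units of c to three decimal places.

-0.850c

β_A = 0.663, β_B = -0.428.
Transform to A's frame with the inverse velocity-addition law: u' = (u − v)/(1 − uv/c²), taking u = β_B and v = β_A.
u' = (-0.428 − 0.663) / (1 − (0.663)(-0.428)) = -1.0910/1.2838 = -0.8498.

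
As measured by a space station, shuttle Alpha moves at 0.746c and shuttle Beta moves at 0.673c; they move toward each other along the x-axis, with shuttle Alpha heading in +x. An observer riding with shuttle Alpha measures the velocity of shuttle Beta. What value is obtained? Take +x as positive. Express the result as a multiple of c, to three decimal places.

-0.945c

β_A = 0.746, β_B = -0.673.
Transform to A's frame with the inverse velocity-addition law: u' = (u − v)/(1 − uv/c²), taking u = β_B and v = β_A.
u' = (-0.673 − 0.746) / (1 − (0.746)(-0.673)) = -1.4190/1.5021 = -0.9447.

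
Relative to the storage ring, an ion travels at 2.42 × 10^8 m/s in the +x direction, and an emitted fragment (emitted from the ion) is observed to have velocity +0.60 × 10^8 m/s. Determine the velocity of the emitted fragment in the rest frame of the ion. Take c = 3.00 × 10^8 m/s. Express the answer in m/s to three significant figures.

v = 0.807c, u = 0.200c.
Invert the composition law: u' = (u − v)/(1 − uv/c²).
u' = (0.200 − 0.807) / (1 − (0.200)(0.807)) = -0.6067/0.8387 = -0.7234.
u' = -0.7234 × 3.00 × 10^8 m/s.

-2.17 × 10^8 m/s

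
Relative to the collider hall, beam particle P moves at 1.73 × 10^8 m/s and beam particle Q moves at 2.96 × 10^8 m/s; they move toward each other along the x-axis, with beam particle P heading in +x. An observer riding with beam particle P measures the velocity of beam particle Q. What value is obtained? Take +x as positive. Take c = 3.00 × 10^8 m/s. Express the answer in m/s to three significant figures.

-2.99 × 10^8 m/s

β_A = 0.577, β_B = -0.987 (dividing each by c = 3.00 × 10^8 m/s).
Transform to A's frame with the inverse velocity-addition law: u' = (u − v)/(1 − uv/c²), taking u = β_B and v = β_A.
u' = (-0.987 − 0.577) / (1 − (0.577)(-0.987)) = -1.5633/1.5690 = -0.9964.
u' = -0.9964 × 3.00 × 10^8 m/s.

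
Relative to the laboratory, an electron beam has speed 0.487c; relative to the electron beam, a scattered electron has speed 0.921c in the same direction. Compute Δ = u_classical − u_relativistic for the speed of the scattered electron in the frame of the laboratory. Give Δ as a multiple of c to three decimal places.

Δ = 0.436c

Galilean: u_cl = 0.921 + 0.487 = 1.4080.
Relativistic: u_rel = (0.921 + 0.487) / (1 + 0.921·0.487) = 1.4080/1.4485 = 0.9720.
Δ = 1.4080 − 0.9720 = 0.4360.
(The classical prediction exceeds c; the relativistic result does not.)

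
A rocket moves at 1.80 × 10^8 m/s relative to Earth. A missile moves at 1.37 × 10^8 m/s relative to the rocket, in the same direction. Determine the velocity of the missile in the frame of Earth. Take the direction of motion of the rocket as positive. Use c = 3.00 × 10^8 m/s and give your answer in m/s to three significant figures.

In units of c (dividing by 3.00 × 10^8 m/s): v = 0.600, u' = 0.457.
u = (u' + v)/(1 + u'v/c²):
u = (0.457 + 0.600) / (1 + 0.457·0.600) = 1.0567/1.2740 = 0.8294
(Galilean addition would give +1.057c, exceeding c.)
Converting back: u = 0.8294 × 3.00 × 10^8 m/s.

2.49 × 10^8 m/s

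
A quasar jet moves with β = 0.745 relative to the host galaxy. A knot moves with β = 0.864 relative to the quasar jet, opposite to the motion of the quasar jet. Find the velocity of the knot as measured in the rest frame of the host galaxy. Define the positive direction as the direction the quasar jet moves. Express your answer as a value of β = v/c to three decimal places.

β = -0.334

With v = 0.745 and u' = -0.864 (in units of c),
u = (u' + v)/(1 + u'v/c²):
u = (-0.864 + 0.745) / (1 + (-0.864)·0.745) = -0.1190/0.3563 = -0.3340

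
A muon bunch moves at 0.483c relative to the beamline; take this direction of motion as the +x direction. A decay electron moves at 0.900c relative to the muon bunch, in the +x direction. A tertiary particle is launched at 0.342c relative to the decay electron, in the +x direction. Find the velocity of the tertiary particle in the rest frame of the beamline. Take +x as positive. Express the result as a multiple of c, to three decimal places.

Apply u = (u' + v)/(1 + u'v/c²) successively, working outward toward the beamline.
Start: velocity of the muon bunch relative to the beamline = 0.4830c.
Compose with the decay electron (u' = 0.900 in the muon bunch frame): u_1 = (0.900 + 0.483) / (1 + 0.900·0.483) = 1.3830/1.4347 = 0.9640.
Compose with the tertiary particle (u' = 0.342 in the decay electron frame): u_2 = (0.342 + 0.964) / (1 + 0.342·0.964) = 1.3060/1.3297 = 0.9822.

0.982c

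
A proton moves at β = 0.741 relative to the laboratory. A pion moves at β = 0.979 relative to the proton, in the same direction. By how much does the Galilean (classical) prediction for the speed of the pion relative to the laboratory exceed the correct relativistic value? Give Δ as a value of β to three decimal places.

Galilean: u_cl = 0.979 + 0.741 = 1.7200.
Relativistic: u_rel = (0.979 + 0.741) / (1 + 0.979·0.741) = 1.7200/1.7254 = 0.9968.
Δ = 1.7200 − 0.9968 = 0.7232.
(The classical prediction exceeds c; the relativistic result does not.)

Δ = 0.723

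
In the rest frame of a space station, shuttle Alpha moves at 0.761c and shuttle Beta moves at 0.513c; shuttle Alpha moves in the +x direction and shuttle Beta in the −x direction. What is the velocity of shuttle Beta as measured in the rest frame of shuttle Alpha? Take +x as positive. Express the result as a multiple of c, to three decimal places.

-0.916c

β_A = 0.761, β_B = -0.513.
Transform to A's frame with the inverse velocity-addition law: u' = (u − v)/(1 − uv/c²), taking u = β_B and v = β_A.
u' = (-0.513 − 0.761) / (1 − (0.761)(-0.513)) = -1.2740/1.3904 = -0.9163.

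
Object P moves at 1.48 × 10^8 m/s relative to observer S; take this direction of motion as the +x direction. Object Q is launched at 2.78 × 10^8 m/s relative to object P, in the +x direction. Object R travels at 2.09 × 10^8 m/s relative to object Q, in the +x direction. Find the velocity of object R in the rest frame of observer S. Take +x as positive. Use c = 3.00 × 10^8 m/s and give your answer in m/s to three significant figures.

Apply u = (u' + v)/(1 + u'v/c²) successively, working outward toward observer S.
(Dividing each given speed by c = 3.00 × 10^8 m/s to work in units of c.)
Start: velocity of object P relative to observer S = 0.4933c.
Compose with object Q (u' = 0.927 in object P frame): u_1 = (0.927 + 0.493) / (1 + 0.927·0.493) = 1.4200/1.4572 = 0.9745.
Compose with object R (u' = 0.697 in object Q frame): u_2 = (0.697 + 0.975) / (1 + 0.697·0.975) = 1.6712/1.6789 = 0.9954.
So u = 0.9954 × 3.00 × 10^8 m/s.

2.99 × 10^8 m/s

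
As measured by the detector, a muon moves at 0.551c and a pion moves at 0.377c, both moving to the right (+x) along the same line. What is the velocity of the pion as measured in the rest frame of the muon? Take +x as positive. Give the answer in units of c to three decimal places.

-0.220c

β_A = 0.551, β_B = 0.377.
Transform to A's frame with the inverse velocity-addition law: u' = (u − v)/(1 − uv/c²), taking u = β_B and v = β_A.
u' = (0.377 − 0.551) / (1 − (0.551)(0.377)) = -0.1740/0.7923 = -0.2196.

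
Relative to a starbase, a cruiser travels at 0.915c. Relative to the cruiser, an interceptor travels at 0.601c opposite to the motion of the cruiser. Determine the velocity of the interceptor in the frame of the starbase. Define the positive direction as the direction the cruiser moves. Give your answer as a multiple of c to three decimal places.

With v = 0.915 and u' = -0.601 (in units of c),
u = (u' + v)/(1 + u'v/c²):
u = (-0.601 + 0.915) / (1 + (-0.601)·0.915) = 0.3140/0.4501 = 0.6976

+0.698c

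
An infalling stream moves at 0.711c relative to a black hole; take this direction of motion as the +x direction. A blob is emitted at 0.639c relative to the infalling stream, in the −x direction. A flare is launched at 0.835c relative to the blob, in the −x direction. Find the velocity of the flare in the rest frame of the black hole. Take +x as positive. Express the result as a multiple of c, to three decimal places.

-0.790c

Apply u = (u' + v)/(1 + u'v/c²) successively, working outward toward the black hole.
Start: velocity of the infalling stream relative to the black hole = 0.7110c.
Compose with the blob (u' = -0.639 in the infalling stream frame): u_1 = (-0.639 + 0.711) / (1 + (-0.639)·0.711) = 0.0720/0.5457 = 0.1319.
Compose with the flare (u' = -0.835 in the blob frame): u_2 = (-0.835 + 0.132) / (1 + (-0.835)·0.132) = -0.7031/0.8898 = -0.7901.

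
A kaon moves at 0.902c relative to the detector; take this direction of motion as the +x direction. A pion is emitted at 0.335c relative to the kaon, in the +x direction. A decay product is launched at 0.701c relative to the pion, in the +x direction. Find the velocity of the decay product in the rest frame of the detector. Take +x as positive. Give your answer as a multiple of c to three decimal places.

0.991c

Apply u = (u' + v)/(1 + u'v/c²) successively, working outward toward the detector.
Start: velocity of the kaon relative to the detector = 0.9020c.
Compose with the pion (u' = 0.335 in the kaon frame): u_1 = (0.335 + 0.902) / (1 + 0.335·0.902) = 1.2370/1.3022 = 0.9500.
Compose with the decay product (u' = 0.701 in the pion frame): u_2 = (0.701 + 0.950) / (1 + 0.701·0.950) = 1.6510/1.6659 = 0.9910.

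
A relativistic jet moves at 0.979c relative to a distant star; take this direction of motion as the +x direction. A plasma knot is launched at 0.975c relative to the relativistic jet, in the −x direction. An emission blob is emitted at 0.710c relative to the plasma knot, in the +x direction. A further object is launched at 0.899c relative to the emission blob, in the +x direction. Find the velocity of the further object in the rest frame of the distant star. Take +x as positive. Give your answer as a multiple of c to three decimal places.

+0.985c

Apply u = (u' + v)/(1 + u'v/c²) successively, working outward toward the distant star.
Start: velocity of the relativistic jet relative to the distant star = 0.9790c.
Compose with the plasma knot (u' = -0.975 in the relativistic jet frame): u_1 = (-0.975 + 0.979) / (1 + (-0.975)·0.979) = 0.0040/0.0455 = 0.0880.
Compose with the emission blob (u' = 0.710 in the plasma knot frame): u_2 = (0.710 + 0.088) / (1 + 0.710·0.088) = 0.7980/1.0625 = 0.7511.
Compose with the further object (u' = 0.899 in the emission blob frame): u_3 = (0.899 + 0.751) / (1 + 0.899·0.751) = 1.6501/1.6752 = 0.9850.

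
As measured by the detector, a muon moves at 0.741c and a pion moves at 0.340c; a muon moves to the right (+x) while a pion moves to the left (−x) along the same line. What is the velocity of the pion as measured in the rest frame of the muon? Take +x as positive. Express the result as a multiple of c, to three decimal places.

-0.863c

β_A = 0.741, β_B = -0.340.
Transform to A's frame with the inverse velocity-addition law: u' = (u − v)/(1 − uv/c²), taking u = β_B and v = β_A.
u' = (-0.340 − 0.741) / (1 − (0.741)(-0.340)) = -1.0810/1.2519 = -0.8635.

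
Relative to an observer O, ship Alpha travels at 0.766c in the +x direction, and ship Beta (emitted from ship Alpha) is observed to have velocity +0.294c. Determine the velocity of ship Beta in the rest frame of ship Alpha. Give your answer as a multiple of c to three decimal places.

Invert the composition law: u' = (u − v)/(1 − uv/c²).
u' = (0.294 − 0.766) / (1 − (0.294)(0.766)) = -0.4720/0.7748 = -0.6092.

-0.609c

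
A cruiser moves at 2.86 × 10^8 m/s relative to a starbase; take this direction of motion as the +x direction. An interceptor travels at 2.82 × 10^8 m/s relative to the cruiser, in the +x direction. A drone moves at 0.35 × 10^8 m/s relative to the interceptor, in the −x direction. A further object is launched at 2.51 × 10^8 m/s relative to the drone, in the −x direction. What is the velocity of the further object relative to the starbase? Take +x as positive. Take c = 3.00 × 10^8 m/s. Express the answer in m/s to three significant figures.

Apply u = (u' + v)/(1 + u'v/c²) successively, working outward toward the starbase.
(Dividing each given speed by c = 3.00 × 10^8 m/s to work in units of c.)
Start: velocity of the cruiser relative to the starbase = 0.9533c.
Compose with the interceptor (u' = 0.940 in the cruiser frame): u_1 = (0.940 + 0.953) / (1 + 0.940·0.953) = 1.8933/1.8961 = 0.9985.
Compose with the drone (u' = -0.117 in the interceptor frame): u_2 = (-0.117 + 0.999) / (1 + (-0.117)·0.999) = 0.8819/0.8835 = 0.9981.
Compose with the further object (u' = -0.837 in the drone frame): u_3 = (-0.837 + 0.998) / (1 + (-0.837)·0.998) = 0.1615/0.1649 = 0.9792.
So u = 0.9792 × 3.00 × 10^8 m/s.

+2.94 × 10^8 m/s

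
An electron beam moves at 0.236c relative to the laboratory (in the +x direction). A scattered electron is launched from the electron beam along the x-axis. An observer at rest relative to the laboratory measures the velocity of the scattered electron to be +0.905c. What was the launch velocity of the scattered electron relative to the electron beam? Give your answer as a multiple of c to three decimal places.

Invert the composition law: u' = (u − v)/(1 − uv/c²).
u' = (0.905 − 0.236) / (1 − (0.905)(0.236)) = 0.6690/0.7864 = 0.8507.

+0.851c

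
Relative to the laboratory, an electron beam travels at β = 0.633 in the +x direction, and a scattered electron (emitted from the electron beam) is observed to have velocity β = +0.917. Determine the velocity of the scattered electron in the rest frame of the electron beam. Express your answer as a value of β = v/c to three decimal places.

β = +0.677

Invert the composition law: u' = (u − v)/(1 − uv/c²).
u' = (0.917 − 0.633) / (1 − (0.917)(0.633)) = 0.2840/0.4195 = 0.6769.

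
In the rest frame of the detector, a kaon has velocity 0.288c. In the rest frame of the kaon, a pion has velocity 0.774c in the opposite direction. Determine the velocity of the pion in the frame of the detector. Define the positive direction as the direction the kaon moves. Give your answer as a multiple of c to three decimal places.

-0.625c

With v = 0.288 and u' = -0.774 (in units of c),
u = (u' + v)/(1 + u'v/c²):
u = (-0.774 + 0.288) / (1 + (-0.774)·0.288) = -0.4860/0.7771 = -0.6254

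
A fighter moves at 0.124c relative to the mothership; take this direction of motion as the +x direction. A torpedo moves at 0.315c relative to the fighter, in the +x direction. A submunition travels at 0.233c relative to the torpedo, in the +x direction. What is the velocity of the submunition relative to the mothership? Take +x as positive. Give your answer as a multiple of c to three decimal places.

0.597c

Apply u = (u' + v)/(1 + u'v/c²) successively, working outward toward the mothership.
Start: velocity of the fighter relative to the mothership = 0.1240c.
Compose with the torpedo (u' = 0.315 in the fighter frame): u_1 = (0.315 + 0.124) / (1 + 0.315·0.124) = 0.4390/1.0391 = 0.4225.
Compose with the submunition (u' = 0.233 in the torpedo frame): u_2 = (0.233 + 0.422) / (1 + 0.233·0.422) = 0.6555/1.0984 = 0.5968.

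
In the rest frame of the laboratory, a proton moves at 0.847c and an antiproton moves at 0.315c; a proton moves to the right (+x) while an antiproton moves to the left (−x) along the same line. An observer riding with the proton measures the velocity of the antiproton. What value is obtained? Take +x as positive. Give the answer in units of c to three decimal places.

β_A = 0.847, β_B = -0.315.
Transform to A's frame with the inverse velocity-addition law: u' = (u − v)/(1 − uv/c²), taking u = β_B and v = β_A.
u' = (-0.315 − 0.847) / (1 − (0.847)(-0.315)) = -1.1620/1.2668 = -0.9173.

-0.917c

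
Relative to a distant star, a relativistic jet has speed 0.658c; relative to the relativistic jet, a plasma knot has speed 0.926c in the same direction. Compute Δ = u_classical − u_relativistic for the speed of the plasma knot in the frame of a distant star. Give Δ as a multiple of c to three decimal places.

Galilean: u_cl = 0.926 + 0.658 = 1.5840.
Relativistic: u_rel = (0.926 + 0.658) / (1 + 0.926·0.658) = 1.5840/1.6093 = 0.9843.
Δ = 1.5840 − 0.9843 = 0.5997.
(The classical prediction exceeds c; the relativistic result does not.)

Δ = 0.600c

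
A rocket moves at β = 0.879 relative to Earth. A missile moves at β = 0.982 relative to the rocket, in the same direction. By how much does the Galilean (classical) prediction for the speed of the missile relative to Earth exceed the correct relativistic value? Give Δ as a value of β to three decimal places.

Δ = 0.862

Galilean: u_cl = 0.982 + 0.879 = 1.8610.
Relativistic: u_rel = (0.982 + 0.879) / (1 + 0.982·0.879) = 1.8610/1.8632 = 0.9988.
Δ = 1.8610 − 0.9988 = 0.8622.
(The classical prediction exceeds c; the relativistic result does not.)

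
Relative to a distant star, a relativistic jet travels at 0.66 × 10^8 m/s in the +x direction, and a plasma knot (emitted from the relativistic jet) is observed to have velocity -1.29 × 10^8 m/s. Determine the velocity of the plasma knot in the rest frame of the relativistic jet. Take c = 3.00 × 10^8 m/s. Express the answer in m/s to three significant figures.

-1.78 × 10^8 m/s

v = 0.220c, u = -0.430c.
Invert the composition law: u' = (u − v)/(1 − uv/c²).
u' = (-0.430 − 0.220) / (1 − (-0.430)(0.220)) = -0.6500/1.0946 = -0.5938.
u' = -0.5938 × 3.00 × 10^8 m/s.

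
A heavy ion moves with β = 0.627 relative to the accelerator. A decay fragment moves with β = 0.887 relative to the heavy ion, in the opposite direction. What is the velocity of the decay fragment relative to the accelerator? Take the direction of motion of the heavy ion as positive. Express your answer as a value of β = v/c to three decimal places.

β = -0.586

With v = 0.627 and u' = -0.887 (in units of c),
u = (u' + v)/(1 + u'v/c²):
u = (-0.887 + 0.627) / (1 + (-0.887)·0.627) = -0.2600/0.4439 = -0.5858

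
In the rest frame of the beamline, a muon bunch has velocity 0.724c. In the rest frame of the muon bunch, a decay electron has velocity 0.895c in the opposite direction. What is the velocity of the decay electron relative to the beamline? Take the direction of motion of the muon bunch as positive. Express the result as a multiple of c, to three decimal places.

With v = 0.724 and u' = -0.895 (in units of c),
u = (u' + v)/(1 + u'v/c²):
u = (-0.895 + 0.724) / (1 + (-0.895)·0.724) = -0.1710/0.3520 = -0.4858
(Galilean addition would give -0.171c.)

-0.486c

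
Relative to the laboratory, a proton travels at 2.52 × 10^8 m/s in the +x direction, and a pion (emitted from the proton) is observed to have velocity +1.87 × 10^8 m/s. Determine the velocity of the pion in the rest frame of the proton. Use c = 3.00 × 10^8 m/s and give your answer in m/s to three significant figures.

v = 0.840c, u = 0.623c.
Invert the composition law: u' = (u − v)/(1 − uv/c²).
u' = (0.623 − 0.840) / (1 − (0.623)(0.840)) = -0.2167/0.4764 = -0.4548.
u' = -0.4548 × 3.00 × 10^8 m/s.

-1.36 × 10^8 m/s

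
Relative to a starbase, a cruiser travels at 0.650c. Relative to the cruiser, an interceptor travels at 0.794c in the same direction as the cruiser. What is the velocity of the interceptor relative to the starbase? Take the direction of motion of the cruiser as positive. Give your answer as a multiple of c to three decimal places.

0.952c

With v = 0.650 and u' = 0.794 (in units of c),
u = (u' + v)/(1 + u'v/c²):
u = (0.794 + 0.650) / (1 + 0.794·0.650) = 1.4440/1.5161 = 0.9524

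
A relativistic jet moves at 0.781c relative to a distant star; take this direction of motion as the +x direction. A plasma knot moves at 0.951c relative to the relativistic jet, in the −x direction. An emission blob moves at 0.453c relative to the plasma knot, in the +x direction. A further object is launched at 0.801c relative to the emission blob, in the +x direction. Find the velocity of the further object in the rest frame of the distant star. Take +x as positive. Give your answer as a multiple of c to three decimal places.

Apply u = (u' + v)/(1 + u'v/c²) successively, working outward toward the distant star.
Start: velocity of the relativistic jet relative to the distant star = 0.7810c.
Compose with the plasma knot (u' = -0.951 in the relativistic jet frame): u_1 = (-0.951 + 0.781) / (1 + (-0.951)·0.781) = -0.1700/0.2573 = -0.6608.
Compose with the emission blob (u' = 0.453 in the plasma knot frame): u_2 = (0.453 + (-0.661)) / (1 + 0.453·(-0.661)) = -0.2078/0.7007 = -0.2966.
Compose with the further object (u' = 0.801 in the emission blob frame): u_3 = (0.801 + (-0.297)) / (1 + 0.801·(-0.297)) = 0.5044/0.7625 = 0.6616.

+0.662c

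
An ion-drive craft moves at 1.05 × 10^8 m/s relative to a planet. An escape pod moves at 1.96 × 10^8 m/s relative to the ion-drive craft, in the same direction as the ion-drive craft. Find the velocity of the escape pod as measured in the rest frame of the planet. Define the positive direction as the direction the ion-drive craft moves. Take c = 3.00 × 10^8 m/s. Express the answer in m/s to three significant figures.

2.45 × 10^8 m/s

In units of c (dividing by 3.00 × 10^8 m/s): v = 0.350, u' = 0.653.
u = (u' + v)/(1 + u'v/c²):
u = (0.653 + 0.350) / (1 + 0.653·0.350) = 1.0033/1.2287 = 0.8166
Converting back: u = 0.8166 × 3.00 × 10^8 m/s.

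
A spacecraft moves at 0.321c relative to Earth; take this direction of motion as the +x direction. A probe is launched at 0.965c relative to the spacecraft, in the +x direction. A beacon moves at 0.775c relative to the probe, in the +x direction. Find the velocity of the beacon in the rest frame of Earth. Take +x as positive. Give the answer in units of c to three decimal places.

Apply u = (u' + v)/(1 + u'v/c²) successively, working outward toward Earth.
Start: velocity of the spacecraft relative to Earth = 0.3210c.
Compose with the probe (u' = 0.965 in the spacecraft frame): u_1 = (0.965 + 0.321) / (1 + 0.965·0.321) = 1.2860/1.3098 = 0.9819.
Compose with the beacon (u' = 0.775 in the probe frame): u_2 = (0.775 + 0.982) / (1 + 0.775·0.982) = 1.7569/1.7609 = 0.9977.

0.998c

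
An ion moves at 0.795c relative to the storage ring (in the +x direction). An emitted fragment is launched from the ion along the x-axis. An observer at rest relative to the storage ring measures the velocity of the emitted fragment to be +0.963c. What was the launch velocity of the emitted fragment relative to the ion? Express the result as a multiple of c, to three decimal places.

Invert the composition law: u' = (u − v)/(1 − uv/c²).
u' = (0.963 − 0.795) / (1 − (0.963)(0.795)) = 0.1680/0.2344 = 0.7167.

+0.717c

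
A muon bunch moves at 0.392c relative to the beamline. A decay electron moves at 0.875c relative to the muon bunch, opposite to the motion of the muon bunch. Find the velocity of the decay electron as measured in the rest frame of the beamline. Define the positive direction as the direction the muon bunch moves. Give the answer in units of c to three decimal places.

-0.735c

With v = 0.392 and u' = -0.875 (in units of c),
u = (u' + v)/(1 + u'v/c²):
u = (-0.875 + 0.392) / (1 + (-0.875)·0.392) = -0.4830/0.6570 = -0.7352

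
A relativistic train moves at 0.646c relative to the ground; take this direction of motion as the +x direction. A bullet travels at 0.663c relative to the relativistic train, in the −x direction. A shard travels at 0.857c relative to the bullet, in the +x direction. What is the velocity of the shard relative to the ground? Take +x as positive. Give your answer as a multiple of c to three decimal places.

+0.849c

Apply u = (u' + v)/(1 + u'v/c²) successively, working outward toward the ground.
Start: velocity of the relativistic train relative to the ground = 0.6460c.
Compose with the bullet (u' = -0.663 in the relativistic train frame): u_1 = (-0.663 + 0.646) / (1 + (-0.663)·0.646) = -0.0170/0.5717 = -0.0297.
Compose with the shard (u' = 0.857 in the bullet frame): u_2 = (0.857 + (-0.030)) / (1 + 0.857·(-0.030)) = 0.8273/0.9745 = 0.8489.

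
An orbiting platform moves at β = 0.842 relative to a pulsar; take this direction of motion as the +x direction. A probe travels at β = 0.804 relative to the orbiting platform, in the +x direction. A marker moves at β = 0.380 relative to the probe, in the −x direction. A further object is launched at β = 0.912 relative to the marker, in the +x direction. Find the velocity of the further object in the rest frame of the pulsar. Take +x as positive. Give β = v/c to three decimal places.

Apply u = (u' + v)/(1 + u'v/c²) successively, working outward toward the pulsar.
Start: velocity of the orbiting platform relative to the pulsar = 0.8420c.
Compose with the probe (u' = 0.804 in the orbiting platform frame): u_1 = (0.804 + 0.842) / (1 + 0.804·0.842) = 1.6460/1.6770 = 0.9815.
Compose with the marker (u' = -0.380 in the probe frame): u_2 = (-0.380 + 0.982) / (1 + (-0.380)·0.982) = 0.6015/0.6270 = 0.9594.
Compose with the further object (u' = 0.912 in the marker frame): u_3 = (0.912 + 0.959) / (1 + 0.912·0.959) = 1.8714/1.8749 = 0.9981.

β = +0.998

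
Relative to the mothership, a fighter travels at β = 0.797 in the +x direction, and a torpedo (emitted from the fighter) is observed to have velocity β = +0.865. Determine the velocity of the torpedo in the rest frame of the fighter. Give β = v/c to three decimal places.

β = +0.219

Invert the composition law: u' = (u − v)/(1 − uv/c²).
u' = (0.865 − 0.797) / (1 − (0.865)(0.797)) = 0.0680/0.3106 = 0.2189.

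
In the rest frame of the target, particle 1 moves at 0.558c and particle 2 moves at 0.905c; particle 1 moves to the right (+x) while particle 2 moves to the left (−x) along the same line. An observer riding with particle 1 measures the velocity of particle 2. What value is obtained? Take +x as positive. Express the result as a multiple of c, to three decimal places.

-0.972c

β_A = 0.558, β_B = -0.905.
Transform to A's frame with the inverse velocity-addition law: u' = (u − v)/(1 − uv/c²), taking u = β_B and v = β_A.
u' = (-0.905 − 0.558) / (1 − (0.558)(-0.905)) = -1.4630/1.5050 = -0.9721.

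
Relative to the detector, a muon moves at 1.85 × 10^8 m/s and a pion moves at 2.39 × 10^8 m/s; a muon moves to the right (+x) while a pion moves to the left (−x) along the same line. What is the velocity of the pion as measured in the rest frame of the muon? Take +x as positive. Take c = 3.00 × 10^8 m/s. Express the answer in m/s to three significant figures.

-2.84 × 10^8 m/s

β_A = 0.617, β_B = -0.797 (dividing each by c = 3.00 × 10^8 m/s).
Transform to A's frame with the inverse velocity-addition law: u' = (u − v)/(1 − uv/c²), taking u = β_B and v = β_A.
u' = (-0.797 − 0.617) / (1 − (0.617)(-0.797)) = -1.4133/1.4913 = -0.9477.
u' = -0.9477 × 3.00 × 10^8 m/s.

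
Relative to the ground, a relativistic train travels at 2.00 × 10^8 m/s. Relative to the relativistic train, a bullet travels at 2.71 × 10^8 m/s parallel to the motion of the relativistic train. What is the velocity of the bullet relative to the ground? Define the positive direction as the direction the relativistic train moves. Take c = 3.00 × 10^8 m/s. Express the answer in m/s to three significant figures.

2.94 × 10^8 m/s

In units of c (dividing by 3.00 × 10^8 m/s): v = 0.667, u' = 0.903.
u = (u' + v)/(1 + u'v/c²):
u = (0.903 + 0.667) / (1 + 0.903·0.667) = 1.5700/1.6022 = 0.9799
(Galilean addition would give +1.570c, exceeding c.)
Converting back: u = 0.9799 × 3.00 × 10^8 m/s.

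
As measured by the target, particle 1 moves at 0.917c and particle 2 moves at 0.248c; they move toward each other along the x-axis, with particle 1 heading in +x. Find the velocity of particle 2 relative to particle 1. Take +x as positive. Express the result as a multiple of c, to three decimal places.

β_A = 0.917, β_B = -0.248.
Transform to A's frame with the inverse velocity-addition law: u' = (u − v)/(1 − uv/c²), taking u = β_B and v = β_A.
u' = (-0.248 − 0.917) / (1 − (0.917)(-0.248)) = -1.1650/1.2274 = -0.9491.

-0.949c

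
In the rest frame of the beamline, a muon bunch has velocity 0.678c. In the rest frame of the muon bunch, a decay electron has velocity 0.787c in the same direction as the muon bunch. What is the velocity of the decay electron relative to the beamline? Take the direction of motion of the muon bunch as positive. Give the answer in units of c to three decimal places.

With v = 0.678 and u' = 0.787 (in units of c),
u = (u' + v)/(1 + u'v/c²):
u = (0.787 + 0.678) / (1 + 0.787·0.678) = 1.4650/1.5336 = 0.9553
(Galilean addition would give +1.465c, exceeding c.)

0.955c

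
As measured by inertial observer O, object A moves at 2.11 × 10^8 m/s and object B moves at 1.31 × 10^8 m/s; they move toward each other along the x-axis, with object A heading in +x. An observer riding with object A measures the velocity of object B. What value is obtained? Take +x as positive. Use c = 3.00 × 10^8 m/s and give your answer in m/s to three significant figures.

β_A = 0.703, β_B = -0.437 (dividing each by c = 3.00 × 10^8 m/s).
Transform to A's frame with the inverse velocity-addition law: u' = (u − v)/(1 − uv/c²), taking u = β_B and v = β_A.
u' = (-0.437 − 0.703) / (1 − (0.703)(-0.437)) = -1.1400/1.3071 = -0.8721.
u' = -0.8721 × 3.00 × 10^8 m/s.

-2.62 × 10^8 m/s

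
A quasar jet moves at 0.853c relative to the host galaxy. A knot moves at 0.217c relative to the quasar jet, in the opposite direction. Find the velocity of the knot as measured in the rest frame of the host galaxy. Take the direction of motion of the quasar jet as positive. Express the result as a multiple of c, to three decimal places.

With v = 0.853 and u' = -0.217 (in units of c),
u = (u' + v)/(1 + u'v/c²):
u = (-0.217 + 0.853) / (1 + (-0.217)·0.853) = 0.6360/0.8149 = 0.7805
(Galilean addition would give +0.636c.)

+0.780c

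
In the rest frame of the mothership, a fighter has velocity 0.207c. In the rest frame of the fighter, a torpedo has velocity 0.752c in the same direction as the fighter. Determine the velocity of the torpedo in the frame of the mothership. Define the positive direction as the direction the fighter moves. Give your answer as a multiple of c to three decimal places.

With v = 0.207 and u' = 0.752 (in units of c),
u = (u' + v)/(1 + u'v/c²):
u = (0.752 + 0.207) / (1 + 0.752·0.207) = 0.9590/1.1557 = 0.8298

0.830c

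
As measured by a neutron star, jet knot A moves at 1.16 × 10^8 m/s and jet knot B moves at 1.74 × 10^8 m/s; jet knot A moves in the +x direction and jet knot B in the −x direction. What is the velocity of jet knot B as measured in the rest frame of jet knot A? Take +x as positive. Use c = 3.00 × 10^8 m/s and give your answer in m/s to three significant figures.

-2.37 × 10^8 m/s

β_A = 0.387, β_B = -0.580 (dividing each by c = 3.00 × 10^8 m/s).
Transform to A's frame with the inverse velocity-addition law: u' = (u − v)/(1 − uv/c²), taking u = β_B and v = β_A.
u' = (-0.580 − 0.387) / (1 − (0.387)(-0.580)) = -0.9667/1.2243 = -0.7896.
u' = -0.7896 × 3.00 × 10^8 m/s.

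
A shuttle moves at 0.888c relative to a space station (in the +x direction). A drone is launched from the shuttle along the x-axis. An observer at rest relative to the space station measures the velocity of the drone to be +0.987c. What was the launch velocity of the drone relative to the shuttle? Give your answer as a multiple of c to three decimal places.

Invert the composition law: u' = (u − v)/(1 − uv/c²).
u' = (0.987 − 0.888) / (1 − (0.987)(0.888)) = 0.0990/0.1235 = 0.8013.

+0.801c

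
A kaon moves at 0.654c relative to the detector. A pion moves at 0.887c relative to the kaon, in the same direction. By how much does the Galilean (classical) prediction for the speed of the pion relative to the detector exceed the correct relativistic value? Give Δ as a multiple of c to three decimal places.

Galilean: u_cl = 0.887 + 0.654 = 1.5410.
Relativistic: u_rel = (0.887 + 0.654) / (1 + 0.887·0.654) = 1.5410/1.5801 = 0.9753.
Δ = 1.5410 − 0.9753 = 0.5657.
(The classical prediction exceeds c; the relativistic result does not.)

Δ = 0.566c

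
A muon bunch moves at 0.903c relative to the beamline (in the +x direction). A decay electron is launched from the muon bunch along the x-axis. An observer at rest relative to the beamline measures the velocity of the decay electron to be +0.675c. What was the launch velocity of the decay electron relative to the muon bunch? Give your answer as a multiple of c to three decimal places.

Invert the composition law: u' = (u − v)/(1 − uv/c²).
u' = (0.675 − 0.903) / (1 − (0.675)(0.903)) = -0.2280/0.3905 = -0.5839.

-0.584c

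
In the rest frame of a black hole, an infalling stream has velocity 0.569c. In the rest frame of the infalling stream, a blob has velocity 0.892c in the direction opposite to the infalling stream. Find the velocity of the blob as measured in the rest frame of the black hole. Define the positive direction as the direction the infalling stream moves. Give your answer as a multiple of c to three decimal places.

-0.656c

With v = 0.569 and u' = -0.892 (in units of c),
u = (u' + v)/(1 + u'v/c²):
u = (-0.892 + 0.569) / (1 + (-0.892)·0.569) = -0.3230/0.4925 = -0.6559
(Galilean addition would give -0.323c.)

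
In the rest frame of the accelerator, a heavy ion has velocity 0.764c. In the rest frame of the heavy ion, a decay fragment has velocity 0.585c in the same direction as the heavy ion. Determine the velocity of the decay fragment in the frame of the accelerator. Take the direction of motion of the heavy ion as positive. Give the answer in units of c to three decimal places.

0.932c

With v = 0.764 and u' = 0.585 (in units of c),
u = (u' + v)/(1 + u'v/c²):
u = (0.585 + 0.764) / (1 + 0.585·0.764) = 1.3490/1.4469 = 0.9323
(Galilean addition would give +1.349c, exceeding c.)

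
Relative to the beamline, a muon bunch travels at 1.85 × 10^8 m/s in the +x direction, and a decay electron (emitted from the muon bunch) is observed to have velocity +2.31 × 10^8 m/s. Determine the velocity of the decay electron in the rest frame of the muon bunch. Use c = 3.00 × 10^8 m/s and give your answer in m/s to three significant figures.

+8.76 × 10^7 m/s

v = 0.617c, u = 0.770c.
Invert the composition law: u' = (u − v)/(1 − uv/c²).
u' = (0.770 − 0.617) / (1 − (0.770)(0.617)) = 0.1533/0.5252 = 0.2920.
u' = 0.2920 × 3.00 × 10^8 m/s.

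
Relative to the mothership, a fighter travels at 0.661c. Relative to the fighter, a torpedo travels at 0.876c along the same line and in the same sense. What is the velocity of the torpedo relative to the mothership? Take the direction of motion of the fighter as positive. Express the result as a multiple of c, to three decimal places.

With v = 0.661 and u' = 0.876 (in units of c),
u = (u' + v)/(1 + u'v/c²):
u = (0.876 + 0.661) / (1 + 0.876·0.661) = 1.5370/1.5790 = 0.9734

0.973c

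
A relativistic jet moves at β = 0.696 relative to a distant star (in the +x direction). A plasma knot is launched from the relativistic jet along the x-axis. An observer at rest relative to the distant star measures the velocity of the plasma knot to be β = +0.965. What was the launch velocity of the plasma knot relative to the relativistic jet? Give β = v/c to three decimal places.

Invert the composition law: u' = (u − v)/(1 − uv/c²).
u' = (0.965 − 0.696) / (1 − (0.965)(0.696)) = 0.2690/0.3284 = 0.8192.

β = +0.819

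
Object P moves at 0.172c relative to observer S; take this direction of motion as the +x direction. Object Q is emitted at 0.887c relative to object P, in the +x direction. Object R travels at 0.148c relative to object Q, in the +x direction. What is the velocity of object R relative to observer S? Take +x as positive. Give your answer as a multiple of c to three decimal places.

Apply u = (u' + v)/(1 + u'v/c²) successively, working outward toward observer S.
Start: velocity of object P relative to observer S = 0.1720c.
Compose with object Q (u' = 0.887 in object P frame): u_1 = (0.887 + 0.172) / (1 + 0.887·0.172) = 1.0590/1.1526 = 0.9188.
Compose with object R (u' = 0.148 in object Q frame): u_2 = (0.148 + 0.919) / (1 + 0.148·0.919) = 1.0668/1.1360 = 0.9391.

0.939c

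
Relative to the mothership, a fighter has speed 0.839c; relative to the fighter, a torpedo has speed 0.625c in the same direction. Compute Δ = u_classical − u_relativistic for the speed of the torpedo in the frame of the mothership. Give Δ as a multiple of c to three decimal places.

Δ = 0.504c

Galilean: u_cl = 0.625 + 0.839 = 1.4640.
Relativistic: u_rel = (0.625 + 0.839) / (1 + 0.625·0.839) = 1.4640/1.5244 = 0.9604.
Δ = 1.4640 − 0.9604 = 0.5036.
(The classical prediction exceeds c; the relativistic result does not.)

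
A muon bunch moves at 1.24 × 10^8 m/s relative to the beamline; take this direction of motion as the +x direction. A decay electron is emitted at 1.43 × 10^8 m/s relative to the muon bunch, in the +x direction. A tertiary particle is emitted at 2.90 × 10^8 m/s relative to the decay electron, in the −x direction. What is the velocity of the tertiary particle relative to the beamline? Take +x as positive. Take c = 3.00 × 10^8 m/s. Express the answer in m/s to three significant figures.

Apply u = (u' + v)/(1 + u'v/c²) successively, working outward toward the beamline.
(Dividing each given speed by c = 3.00 × 10^8 m/s to work in units of c.)
Start: velocity of the muon bunch relative to the beamline = 0.4133c.
Compose with the decay electron (u' = 0.477 in the muon bunch frame): u_1 = (0.477 + 0.413) / (1 + 0.477·0.413) = 0.8900/1.1970 = 0.7435.
Compose with the tertiary particle (u' = -0.967 in the decay electron frame): u_2 = (-0.967 + 0.744) / (1 + (-0.967)·0.744) = -0.2232/0.2813 = -0.7934.
So u = -0.7934 × 3.00 × 10^8 m/s.

-2.38 × 10^8 m/s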